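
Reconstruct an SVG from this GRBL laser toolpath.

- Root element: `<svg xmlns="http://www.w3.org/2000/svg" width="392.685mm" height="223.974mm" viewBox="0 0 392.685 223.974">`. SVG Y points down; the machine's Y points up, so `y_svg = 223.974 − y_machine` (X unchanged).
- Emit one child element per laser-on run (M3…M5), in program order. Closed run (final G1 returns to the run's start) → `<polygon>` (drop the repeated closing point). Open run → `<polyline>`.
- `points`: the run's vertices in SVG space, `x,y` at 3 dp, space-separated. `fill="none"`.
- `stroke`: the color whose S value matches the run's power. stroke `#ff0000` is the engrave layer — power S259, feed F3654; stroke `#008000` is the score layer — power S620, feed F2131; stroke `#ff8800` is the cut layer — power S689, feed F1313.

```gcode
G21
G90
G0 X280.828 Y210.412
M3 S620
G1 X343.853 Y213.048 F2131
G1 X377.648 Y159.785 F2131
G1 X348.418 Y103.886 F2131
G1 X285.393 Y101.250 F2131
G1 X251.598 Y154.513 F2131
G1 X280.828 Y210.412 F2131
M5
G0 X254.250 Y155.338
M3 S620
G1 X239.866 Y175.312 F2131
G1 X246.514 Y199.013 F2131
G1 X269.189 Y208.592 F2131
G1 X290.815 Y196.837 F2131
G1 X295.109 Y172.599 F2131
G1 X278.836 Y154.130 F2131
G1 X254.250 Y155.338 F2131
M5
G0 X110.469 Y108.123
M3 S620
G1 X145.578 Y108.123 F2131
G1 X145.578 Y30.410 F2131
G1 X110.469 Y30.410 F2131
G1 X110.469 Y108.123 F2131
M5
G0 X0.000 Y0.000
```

<svg xmlns="http://www.w3.org/2000/svg" width="392.685mm" height="223.974mm" viewBox="0 0 392.685 223.974">
  <polygon points="280.828,13.562 343.853,10.926 377.648,64.189 348.418,120.088 285.393,122.724 251.598,69.461" fill="none" stroke="#008000"/>
  <polygon points="254.250,68.636 239.866,48.662 246.514,24.961 269.189,15.382 290.815,27.137 295.109,51.375 278.836,69.844" fill="none" stroke="#008000"/>
  <polygon points="110.469,115.851 145.578,115.851 145.578,193.564 110.469,193.564" fill="none" stroke="#008000"/>
</svg>

Machine Y-up, SVG Y-down with viewBox height 223.974, so y_svg = 223.974 − y_machine; X carries over. Every run uses S620, so all elements get stroke `#008000` (score).

Run 1: The run returns to its start, so emit a `<polygon>` with points (Y-flipped): 280.828,13.562 343.853,10.926 377.648,64.189 348.418,120.088 285.393,122.724 251.598,69.461.

Run 2: The run returns to its start, so emit a `<polygon>` with points (Y-flipped): 254.250,68.636 239.866,48.662 246.514,24.961 269.189,15.382 290.815,27.137 295.109,51.375 278.836,69.844.

Run 3: The run returns to its start, so emit a `<polygon>` with points (Y-flipped): 110.469,115.851 145.578,115.851 145.578,193.564 110.469,193.564.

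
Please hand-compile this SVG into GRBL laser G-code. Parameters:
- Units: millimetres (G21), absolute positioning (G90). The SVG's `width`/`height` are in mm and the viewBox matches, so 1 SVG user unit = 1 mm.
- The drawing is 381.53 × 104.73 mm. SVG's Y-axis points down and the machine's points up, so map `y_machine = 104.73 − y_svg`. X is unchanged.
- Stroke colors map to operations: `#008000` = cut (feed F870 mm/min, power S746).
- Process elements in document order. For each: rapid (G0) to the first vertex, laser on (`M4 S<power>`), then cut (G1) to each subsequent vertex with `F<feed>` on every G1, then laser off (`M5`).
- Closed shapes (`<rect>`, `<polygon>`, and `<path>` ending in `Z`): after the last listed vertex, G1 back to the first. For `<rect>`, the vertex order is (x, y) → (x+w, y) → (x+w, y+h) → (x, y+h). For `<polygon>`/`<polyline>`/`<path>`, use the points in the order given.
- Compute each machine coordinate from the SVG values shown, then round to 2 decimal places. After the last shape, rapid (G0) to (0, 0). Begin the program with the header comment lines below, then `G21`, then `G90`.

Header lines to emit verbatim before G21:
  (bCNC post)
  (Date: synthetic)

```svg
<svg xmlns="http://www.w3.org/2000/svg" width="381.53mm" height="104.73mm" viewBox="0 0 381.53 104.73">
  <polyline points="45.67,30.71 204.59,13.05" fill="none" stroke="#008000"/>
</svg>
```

(bCNC post)
(Date: synthetic)
G21
G90
G0 X45.67 Y74.02
M4 S746
G1 X204.59 Y91.68 F870
M5
G0 X0.00 Y0.00

1 u = 1 mm; y_m = 104.73 − y.

[1] `<polyline>` line segment, #008000→cut S746 F870: (45.67,74.02) → (204.59,91.68)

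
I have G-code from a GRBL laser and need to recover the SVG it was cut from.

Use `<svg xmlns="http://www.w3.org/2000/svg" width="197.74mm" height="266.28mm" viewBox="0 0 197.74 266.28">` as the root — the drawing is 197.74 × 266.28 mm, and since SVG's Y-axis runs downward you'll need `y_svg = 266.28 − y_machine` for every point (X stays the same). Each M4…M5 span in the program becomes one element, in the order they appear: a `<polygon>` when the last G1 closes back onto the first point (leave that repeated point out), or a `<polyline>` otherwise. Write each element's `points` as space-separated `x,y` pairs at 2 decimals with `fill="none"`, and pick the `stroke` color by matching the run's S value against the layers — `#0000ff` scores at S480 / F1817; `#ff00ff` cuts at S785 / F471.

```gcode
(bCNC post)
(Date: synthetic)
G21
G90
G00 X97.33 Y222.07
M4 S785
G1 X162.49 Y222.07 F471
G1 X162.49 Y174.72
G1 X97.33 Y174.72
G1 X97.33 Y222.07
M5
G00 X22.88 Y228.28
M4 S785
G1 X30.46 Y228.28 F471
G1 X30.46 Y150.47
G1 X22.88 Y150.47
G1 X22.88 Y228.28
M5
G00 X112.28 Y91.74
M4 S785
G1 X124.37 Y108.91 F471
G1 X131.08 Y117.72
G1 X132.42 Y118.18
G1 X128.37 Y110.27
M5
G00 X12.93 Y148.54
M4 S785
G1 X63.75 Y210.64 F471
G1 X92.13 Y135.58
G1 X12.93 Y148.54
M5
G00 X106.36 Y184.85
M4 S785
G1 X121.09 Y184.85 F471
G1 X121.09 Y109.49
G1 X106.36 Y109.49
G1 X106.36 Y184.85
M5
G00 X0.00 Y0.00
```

<svg xmlns="http://www.w3.org/2000/svg" width="197.74mm" height="266.28mm" viewBox="0 0 197.74 266.28">
  <polygon points="97.33,44.21 162.49,44.21 162.49,91.56 97.33,91.56" fill="none" stroke="#ff00ff"/>
  <polygon points="22.88,38.00 30.46,38.00 30.46,115.81 22.88,115.81" fill="none" stroke="#ff00ff"/>
  <polyline points="112.28,174.54 124.37,157.37 131.08,148.56 132.42,148.10 128.37,156.01" fill="none" stroke="#ff00ff"/>
  <polygon points="12.93,117.74 63.75,55.64 92.13,130.70" fill="none" stroke="#ff00ff"/>
  <polygon points="106.36,81.43 121.09,81.43 121.09,156.79 106.36,156.79" fill="none" stroke="#ff00ff"/>
</svg>

y_svg = 266.28 − y_m. Every run uses S785, so all elements get stroke `#ff00ff` (cut).

[1] closed run; points: 97.33,44.21 162.49,44.21 162.49,91.56 97.33,91.56

[2] closed run; points: 22.88,38.00 30.46,38.00 30.46,115.81 22.88,115.81

[3] open run; points: 112.28,174.54 124.37,157.37 131.08,148.56 132.42,148.10 128.37,156.01

[4] closed run; points: 12.93,117.74 63.75,55.64 92.13,130.70

[5] closed run; points: 106.36,81.43 121.09,81.43 121.09,156.79 106.36,156.79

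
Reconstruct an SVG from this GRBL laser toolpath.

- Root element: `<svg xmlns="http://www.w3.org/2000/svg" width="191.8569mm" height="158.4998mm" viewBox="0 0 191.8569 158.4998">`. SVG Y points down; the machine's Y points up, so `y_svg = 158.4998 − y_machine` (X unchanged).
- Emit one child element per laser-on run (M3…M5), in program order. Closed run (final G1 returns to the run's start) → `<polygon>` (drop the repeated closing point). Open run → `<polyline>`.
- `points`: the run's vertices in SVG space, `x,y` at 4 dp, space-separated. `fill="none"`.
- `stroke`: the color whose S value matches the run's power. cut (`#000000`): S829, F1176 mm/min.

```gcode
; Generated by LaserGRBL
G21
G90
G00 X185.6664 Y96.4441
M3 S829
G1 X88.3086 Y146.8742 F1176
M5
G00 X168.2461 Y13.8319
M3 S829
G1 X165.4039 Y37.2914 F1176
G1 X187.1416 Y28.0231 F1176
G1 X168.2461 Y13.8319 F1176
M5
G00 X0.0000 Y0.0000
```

Each laser-on run becomes one SVG element. Flip Y back into SVG space with y_svg = 158.4998 − y_machine. Every run uses S829, so all elements get stroke `#000000` (cut).

Run 1: The run is open, so emit a `<polyline>` with points (Y-flipped): 185.6664,62.0557 88.3086,11.6256.

Run 2: The run returns to its start, so emit a `<polygon>` with points (Y-flipped): 168.2461,144.6679 165.4039,121.2084 187.1416,130.4767.

<svg xmlns="http://www.w3.org/2000/svg" width="191.8569mm" height="158.4998mm" viewBox="0 0 191.8569 158.4998">
  <polyline points="185.6664,62.0557 88.3086,11.6256" fill="none" stroke="#000000"/>
  <polygon points="168.2461,144.6679 165.4039,121.2084 187.1416,130.4767" fill="none" stroke="#000000"/>
</svg>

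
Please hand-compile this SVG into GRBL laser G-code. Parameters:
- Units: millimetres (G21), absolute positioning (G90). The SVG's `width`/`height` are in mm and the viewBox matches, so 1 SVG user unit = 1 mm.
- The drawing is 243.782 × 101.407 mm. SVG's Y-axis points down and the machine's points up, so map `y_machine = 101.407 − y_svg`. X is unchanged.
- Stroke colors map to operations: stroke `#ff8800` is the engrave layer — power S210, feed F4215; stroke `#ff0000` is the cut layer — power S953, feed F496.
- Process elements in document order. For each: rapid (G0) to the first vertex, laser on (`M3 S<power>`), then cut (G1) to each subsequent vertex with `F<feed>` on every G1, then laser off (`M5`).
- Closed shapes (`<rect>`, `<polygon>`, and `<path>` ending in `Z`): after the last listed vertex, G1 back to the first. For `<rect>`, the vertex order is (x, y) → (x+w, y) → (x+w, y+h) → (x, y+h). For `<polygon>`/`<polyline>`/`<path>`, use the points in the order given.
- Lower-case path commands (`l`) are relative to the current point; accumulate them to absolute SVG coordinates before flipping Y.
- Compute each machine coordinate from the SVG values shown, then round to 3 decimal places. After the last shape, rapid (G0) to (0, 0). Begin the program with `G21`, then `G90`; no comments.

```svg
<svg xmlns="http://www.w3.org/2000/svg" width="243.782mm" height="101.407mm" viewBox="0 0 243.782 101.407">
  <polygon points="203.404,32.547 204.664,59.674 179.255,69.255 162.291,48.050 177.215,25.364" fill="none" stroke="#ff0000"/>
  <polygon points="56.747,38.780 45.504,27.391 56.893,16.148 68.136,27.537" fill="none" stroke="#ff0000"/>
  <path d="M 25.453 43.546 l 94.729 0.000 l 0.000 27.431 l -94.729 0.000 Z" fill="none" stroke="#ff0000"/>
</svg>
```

G21
G90
G0 X203.404 Y68.860
M3 S953
G1 X204.664 Y41.733 F496
G1 X179.255 Y32.152 F496
G1 X162.291 Y53.357 F496
G1 X177.215 Y76.043 F496
G1 X203.404 Y68.860 F496
M5
G0 X56.747 Y62.627
M3 S953
G1 X45.504 Y74.016 F496
G1 X56.893 Y85.259 F496
G1 X68.136 Y73.870 F496
G1 X56.747 Y62.627 F496
M5
G0 X25.453 Y57.861
M3 S953
G1 X120.182 Y57.861 F496
G1 X120.182 Y30.430 F496
G1 X25.453 Y30.430 F496
G1 X25.453 Y57.861 F496
M5
G0 X0.000 Y0.000

viewBox `0 0 243.782 101.407` with mm width/height → 1 unit = 1 mm. Flip: y_m = 101.407 − y_svg.

**Shape 1** — `<polygon>` regular polygon, stroke `#ff0000` → cut (S953, F496). Machine vertices: (203.404,68.860) → (204.664,41.733) → (179.255,32.152) → (162.291,53.357) → (177.215,76.043) → (203.404,68.860). Closed: final G1 returns to the first vertex.

**Shape 2** — `<polygon>` regular polygon, stroke `#ff0000` → cut (S953, F496). Machine vertices: (56.747,62.627) → (45.504,74.016) → (56.893,85.259) → (68.136,73.870) → (56.747,62.627). Closed: final G1 returns to the first vertex.

**Shape 3** — `<path>` rectangle, stroke `#ff0000` → cut (S953, F496). Machine vertices: (25.453,57.861) → (120.182,57.861) → (120.182,30.430) → (25.453,30.430) → (25.453,57.861). Closed: final G1 returns to the first vertex.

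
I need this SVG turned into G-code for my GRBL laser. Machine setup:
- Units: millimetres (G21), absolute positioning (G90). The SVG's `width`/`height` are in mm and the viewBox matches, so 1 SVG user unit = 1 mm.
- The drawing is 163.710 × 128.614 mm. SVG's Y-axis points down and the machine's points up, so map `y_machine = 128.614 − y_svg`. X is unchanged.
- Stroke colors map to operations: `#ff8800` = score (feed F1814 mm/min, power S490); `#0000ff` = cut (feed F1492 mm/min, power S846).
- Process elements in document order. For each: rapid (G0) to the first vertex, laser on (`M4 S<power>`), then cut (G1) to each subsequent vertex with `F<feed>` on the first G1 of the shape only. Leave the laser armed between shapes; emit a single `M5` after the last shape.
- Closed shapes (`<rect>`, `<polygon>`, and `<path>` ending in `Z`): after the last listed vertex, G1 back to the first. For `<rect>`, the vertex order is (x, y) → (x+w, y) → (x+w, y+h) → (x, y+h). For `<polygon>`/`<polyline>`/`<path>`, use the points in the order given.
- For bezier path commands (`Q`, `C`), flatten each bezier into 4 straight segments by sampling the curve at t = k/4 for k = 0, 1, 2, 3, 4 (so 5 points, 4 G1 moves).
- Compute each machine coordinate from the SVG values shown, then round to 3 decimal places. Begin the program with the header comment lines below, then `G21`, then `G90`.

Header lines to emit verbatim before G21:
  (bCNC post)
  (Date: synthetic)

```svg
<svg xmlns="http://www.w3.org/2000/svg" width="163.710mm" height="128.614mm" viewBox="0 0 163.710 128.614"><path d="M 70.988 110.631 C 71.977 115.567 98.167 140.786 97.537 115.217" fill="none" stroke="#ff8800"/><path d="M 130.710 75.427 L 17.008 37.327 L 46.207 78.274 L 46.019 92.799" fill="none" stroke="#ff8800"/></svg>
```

(bCNC post)
(Date: synthetic)
G21
G90
G0 X70.988 Y17.983
M4 S490
G1 X75.642 Y11.588 F1814
G1 X84.870 Y4.251
G1 X93.794 Y2.633
G1 X97.537 Y13.397
G0 X130.710 Y53.187
M4 S490
G1 X17.008 Y91.287 F1814
G1 X46.207 Y50.340
G1 X46.019 Y35.815
M5

1 u = 1 mm; y_m = 128.614 − y.

[1] `<path>` cubic bezier, #ff8800→score S490 F1814: (70.988,17.983) → (75.642,11.588) → (84.870,4.251) → (93.794,2.633) → (97.537,13.397)

[2] `<path>` open polyline, #ff8800→score S490 F1814: (130.710,53.187) → (17.008,91.287) → (46.207,50.340) → (46.019,35.815)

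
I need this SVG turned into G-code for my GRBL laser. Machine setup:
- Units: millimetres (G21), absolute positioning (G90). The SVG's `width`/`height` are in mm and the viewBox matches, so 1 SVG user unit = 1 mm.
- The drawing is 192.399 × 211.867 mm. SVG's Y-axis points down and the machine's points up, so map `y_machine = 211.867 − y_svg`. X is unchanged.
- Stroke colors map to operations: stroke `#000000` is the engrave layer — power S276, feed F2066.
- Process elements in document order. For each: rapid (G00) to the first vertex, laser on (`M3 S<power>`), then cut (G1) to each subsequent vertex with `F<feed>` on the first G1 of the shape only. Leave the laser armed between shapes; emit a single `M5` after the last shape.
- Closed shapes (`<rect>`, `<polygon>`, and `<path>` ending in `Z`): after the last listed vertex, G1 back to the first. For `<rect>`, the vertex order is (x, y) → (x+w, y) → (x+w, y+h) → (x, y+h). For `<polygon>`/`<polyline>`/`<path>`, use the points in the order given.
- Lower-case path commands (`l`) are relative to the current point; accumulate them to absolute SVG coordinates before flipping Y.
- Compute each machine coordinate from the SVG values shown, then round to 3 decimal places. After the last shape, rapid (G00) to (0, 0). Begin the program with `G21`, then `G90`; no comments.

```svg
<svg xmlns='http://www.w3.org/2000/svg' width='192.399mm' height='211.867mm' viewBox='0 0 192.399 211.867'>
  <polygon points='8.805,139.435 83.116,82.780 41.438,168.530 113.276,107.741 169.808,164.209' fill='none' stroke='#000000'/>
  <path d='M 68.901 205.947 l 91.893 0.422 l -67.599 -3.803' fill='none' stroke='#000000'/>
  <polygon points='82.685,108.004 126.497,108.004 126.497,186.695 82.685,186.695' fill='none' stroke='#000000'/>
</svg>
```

G21
G90
G00 X8.805 Y72.432
M3 S276
G1 X83.116 Y129.087 F2066
G1 X41.438 Y43.337
G1 X113.276 Y104.126
G1 X169.808 Y47.658
G1 X8.805 Y72.432
G00 X68.901 Y5.920
M3 S276
G1 X160.794 Y5.498 F2066
G1 X93.195 Y9.301
G00 X82.685 Y103.863
M3 S276
G1 X126.497 Y103.863 F2066
G1 X126.497 Y25.172
G1 X82.685 Y25.172
G1 X82.685 Y103.863
M5
G00 X0.000 Y0.000

viewBox `0 0 192.399 211.867` with mm width/height → 1 unit = 1 mm. Flip: y_m = 211.867 − y_svg.

**Shape 1** — `<polygon>` closed polygon, stroke `#000000` → engrave (S276, F2066). Machine vertices: (8.805,72.432) → (83.116,129.087) → (41.438,43.337) → (113.276,104.126) → (169.808,47.658) → (8.805,72.432). Closed: final G1 returns to the first vertex.

**Shape 2** — `<path>` open polyline, stroke `#000000` → engrave (S276, F2066). Machine vertices: (68.901,5.920) → (160.794,5.498) → (93.195,9.301). Open path.

**Shape 3** — `<polygon>` rectangle, stroke `#000000` → engrave (S276, F2066). Machine vertices: (82.685,103.863) → (126.497,103.863) → (126.497,25.172) → (82.685,25.172) → (82.685,103.863). Closed: final G1 returns to the first vertex.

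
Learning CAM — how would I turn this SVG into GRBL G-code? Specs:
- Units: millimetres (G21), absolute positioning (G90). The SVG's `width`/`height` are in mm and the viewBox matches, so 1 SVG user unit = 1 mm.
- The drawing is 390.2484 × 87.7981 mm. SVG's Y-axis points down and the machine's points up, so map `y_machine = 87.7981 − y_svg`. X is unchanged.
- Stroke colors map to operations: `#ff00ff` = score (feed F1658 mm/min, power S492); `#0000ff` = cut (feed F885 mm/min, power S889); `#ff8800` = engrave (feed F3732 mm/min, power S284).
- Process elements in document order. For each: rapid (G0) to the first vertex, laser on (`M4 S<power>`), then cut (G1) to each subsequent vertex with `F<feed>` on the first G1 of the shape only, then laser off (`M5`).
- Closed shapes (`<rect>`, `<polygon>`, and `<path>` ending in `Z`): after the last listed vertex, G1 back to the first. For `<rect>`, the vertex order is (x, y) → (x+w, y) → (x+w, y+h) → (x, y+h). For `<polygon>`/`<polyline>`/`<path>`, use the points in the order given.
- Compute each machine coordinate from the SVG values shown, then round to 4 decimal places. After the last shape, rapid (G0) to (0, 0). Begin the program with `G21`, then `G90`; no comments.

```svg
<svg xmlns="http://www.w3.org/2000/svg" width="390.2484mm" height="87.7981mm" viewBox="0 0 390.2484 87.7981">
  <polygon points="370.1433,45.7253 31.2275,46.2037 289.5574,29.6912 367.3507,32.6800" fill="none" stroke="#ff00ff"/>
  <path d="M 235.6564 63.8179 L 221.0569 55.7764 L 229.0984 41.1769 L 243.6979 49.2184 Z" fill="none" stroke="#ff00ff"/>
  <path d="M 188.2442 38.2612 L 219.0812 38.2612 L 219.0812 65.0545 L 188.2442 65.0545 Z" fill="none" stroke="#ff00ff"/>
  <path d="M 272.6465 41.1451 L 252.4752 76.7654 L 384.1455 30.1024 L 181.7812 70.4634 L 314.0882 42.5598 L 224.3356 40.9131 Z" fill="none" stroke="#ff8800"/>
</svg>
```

G21
G90
G0 X370.1433 Y42.0728
M4 S492
G1 X31.2275 Y41.5944 F1658
G1 X289.5574 Y58.1069
G1 X367.3507 Y55.1181
G1 X370.1433 Y42.0728
M5
G0 X235.6564 Y23.9802
M4 S492
G1 X221.0569 Y32.0217 F1658
G1 X229.0984 Y46.6212
G1 X243.6979 Y38.5797
G1 X235.6564 Y23.9802
M5
G0 X188.2442 Y49.5369
M4 S492
G1 X219.0812 Y49.5369 F1658
G1 X219.0812 Y22.7436
G1 X188.2442 Y22.7436
G1 X188.2442 Y49.5369
M5
G0 X272.6465 Y46.6530
M4 S284
G1 X252.4752 Y11.0327 F3732
G1 X384.1455 Y57.6957
G1 X181.7812 Y17.3347
G1 X314.0882 Y45.2383
G1 X224.3356 Y46.8850
G1 X272.6465 Y46.6530
M5
G0 X0.0000 Y0.0000

1 u = 1 mm; y_m = 87.7981 − y.

[1] `<polygon>` closed polygon, #ff00ff→score S492 F1658: (370.1433,42.0728) → (31.2275,41.5944) → (289.5574,58.1069) → (367.3507,55.1181) → (370.1433,42.0728) (closed)

[2] `<path>` regular polygon, #ff00ff→score S492 F1658: (235.6564,23.9802) → (221.0569,32.0217) → (229.0984,46.6212) → (243.6979,38.5797) → (235.6564,23.9802) (closed)

[3] `<path>` rectangle, #ff00ff→score S492 F1658: (188.2442,49.5369) → (219.0812,49.5369) → (219.0812,22.7436) → (188.2442,22.7436) → (188.2442,49.5369) (closed)

[4] `<path>` closed polygon, #ff8800→engrave S284 F3732: (272.6465,46.6530) → (252.4752,11.0327) → (384.1455,57.6957) → (181.7812,17.3347) → (314.0882,45.2383) → (224.3356,46.8850) → (272.6465,46.6530) (closed)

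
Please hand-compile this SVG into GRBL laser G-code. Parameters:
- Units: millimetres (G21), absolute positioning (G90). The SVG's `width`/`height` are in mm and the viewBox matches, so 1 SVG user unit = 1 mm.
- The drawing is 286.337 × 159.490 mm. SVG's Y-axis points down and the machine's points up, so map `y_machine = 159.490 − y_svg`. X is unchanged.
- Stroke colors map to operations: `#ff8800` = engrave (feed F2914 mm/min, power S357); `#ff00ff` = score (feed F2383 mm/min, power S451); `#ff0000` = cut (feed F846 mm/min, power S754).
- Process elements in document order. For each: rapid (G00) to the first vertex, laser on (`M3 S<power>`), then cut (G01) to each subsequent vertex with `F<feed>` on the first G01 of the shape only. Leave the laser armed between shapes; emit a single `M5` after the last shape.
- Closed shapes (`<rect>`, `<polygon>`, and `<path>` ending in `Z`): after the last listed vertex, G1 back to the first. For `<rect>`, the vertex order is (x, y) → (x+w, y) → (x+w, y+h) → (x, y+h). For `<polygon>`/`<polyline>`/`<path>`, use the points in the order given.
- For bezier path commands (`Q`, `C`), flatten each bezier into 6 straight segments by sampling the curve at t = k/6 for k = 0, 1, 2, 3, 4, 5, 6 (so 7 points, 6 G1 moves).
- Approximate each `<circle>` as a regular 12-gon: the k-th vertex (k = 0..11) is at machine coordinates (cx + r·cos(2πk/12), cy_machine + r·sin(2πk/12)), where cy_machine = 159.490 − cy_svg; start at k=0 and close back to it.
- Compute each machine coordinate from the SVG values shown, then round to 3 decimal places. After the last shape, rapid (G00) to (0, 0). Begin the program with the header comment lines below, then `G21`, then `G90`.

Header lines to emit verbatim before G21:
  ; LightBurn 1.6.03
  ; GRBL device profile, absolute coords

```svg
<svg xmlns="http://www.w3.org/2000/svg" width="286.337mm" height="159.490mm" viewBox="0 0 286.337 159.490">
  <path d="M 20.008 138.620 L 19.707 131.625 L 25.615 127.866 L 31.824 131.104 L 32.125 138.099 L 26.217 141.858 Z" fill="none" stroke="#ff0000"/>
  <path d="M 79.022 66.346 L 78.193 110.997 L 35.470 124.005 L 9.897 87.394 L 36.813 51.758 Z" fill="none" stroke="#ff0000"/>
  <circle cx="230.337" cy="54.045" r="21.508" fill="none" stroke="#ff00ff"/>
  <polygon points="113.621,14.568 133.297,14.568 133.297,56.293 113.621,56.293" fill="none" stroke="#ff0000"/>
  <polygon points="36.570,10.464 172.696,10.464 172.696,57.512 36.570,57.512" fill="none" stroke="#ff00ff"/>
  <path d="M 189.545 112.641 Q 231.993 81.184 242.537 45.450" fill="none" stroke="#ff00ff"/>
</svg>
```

Since the viewBox matches the mm dimensions, user units are millimetres directly. The only transform is the Y-flip y_m = 159.490 − y_svg.

Shape 1 is a regular polygon drawn with `<path>`. Its stroke #ff0000 means cut at S754, F846. After flipping Y the toolpath is (20.008,20.870) → (19.707,27.865) → (25.615,31.624) → (31.824,28.386) → (32.125,21.391) → (26.217,17.632) → (20.008,20.870), returning to the start.

Shape 2 is a regular polygon drawn with `<path>`. Its stroke #ff0000 means cut at S754, F846. After flipping Y the toolpath is (79.022,93.144) → (78.193,48.493) → (35.470,35.485) → (9.897,72.096) → (36.813,107.732) → (79.022,93.144), returning to the start.

Shape 3 is a circle drawn with `<circle>`. Its stroke #ff00ff means score at S451, F2383. After flipping Y the toolpath is (251.845,105.445) → (248.963,116.199) → (241.091,124.071) → (230.337,126.953) → (219.583,124.071) → (211.711,116.199) → (208.829,105.445) → (211.711,94.691) → (219.583,86.819) → (230.337,83.937) → (241.091,86.819) → (248.963,94.691) → (251.845,105.445), returning to the start.

Shape 4 is a rectangle drawn with `<polygon>`. Its stroke #ff0000 means cut at S754, F846. After flipping Y the toolpath is (113.621,144.922) → (133.297,144.922) → (133.297,103.197) → (113.621,103.197) → (113.621,144.922), returning to the start.

Shape 5 is a rectangle drawn with `<polygon>`. Its stroke #ff00ff means score at S451, F2383. After flipping Y the toolpath is (36.570,149.026) → (172.696,149.026) → (172.696,101.978) → (36.570,101.978) → (36.570,149.026), returning to the start.

Shape 6 is a quadratic bezier drawn with `<path>`. Its stroke #ff00ff means score at S451, F2383. After flipping Y the toolpath is (189.545,46.849) → (202.808,57.453) → (214.299,68.296) → (224.017,79.375) → (231.963,90.693) → (238.136,102.247) → (242.537,114.040).

; LightBurn 1.6.03
; GRBL device profile, absolute coords
G21
G90
G00 X20.008 Y20.870
M3 S754
G01 X19.707 Y27.865 F846
G01 X25.615 Y31.624
G01 X31.824 Y28.386
G01 X32.125 Y21.391
G01 X26.217 Y17.632
G01 X20.008 Y20.870
G00 X79.022 Y93.144
M3 S754
G01 X78.193 Y48.493 F846
G01 X35.470 Y35.485
G01 X9.897 Y72.096
G01 X36.813 Y107.732
G01 X79.022 Y93.144
G00 X251.845 Y105.445
M3 S451
G01 X248.963 Y116.199 F2383
G01 X241.091 Y124.071
G01 X230.337 Y126.953
G01 X219.583 Y124.071
G01 X211.711 Y116.199
G01 X208.829 Y105.445
G01 X211.711 Y94.691
G01 X219.583 Y86.819
G01 X230.337 Y83.937
G01 X241.091 Y86.819
G01 X248.963 Y94.691
G01 X251.845 Y105.445
G00 X113.621 Y144.922
M3 S754
G01 X133.297 Y144.922 F846
G01 X133.297 Y103.197
G01 X113.621 Y103.197
G01 X113.621 Y144.922
G00 X36.570 Y149.026
M3 S451
G01 X172.696 Y149.026 F2383
G01 X172.696 Y101.978
G01 X36.570 Y101.978
G01 X36.570 Y149.026
G00 X189.545 Y46.849
M3 S451
G01 X202.808 Y57.453 F2383
G01 X214.299 Y68.296
G01 X224.017 Y79.375
G01 X231.963 Y90.693
G01 X238.136 Y102.247
G01 X242.537 Y114.040
M5
G00 X0.000 Y0.000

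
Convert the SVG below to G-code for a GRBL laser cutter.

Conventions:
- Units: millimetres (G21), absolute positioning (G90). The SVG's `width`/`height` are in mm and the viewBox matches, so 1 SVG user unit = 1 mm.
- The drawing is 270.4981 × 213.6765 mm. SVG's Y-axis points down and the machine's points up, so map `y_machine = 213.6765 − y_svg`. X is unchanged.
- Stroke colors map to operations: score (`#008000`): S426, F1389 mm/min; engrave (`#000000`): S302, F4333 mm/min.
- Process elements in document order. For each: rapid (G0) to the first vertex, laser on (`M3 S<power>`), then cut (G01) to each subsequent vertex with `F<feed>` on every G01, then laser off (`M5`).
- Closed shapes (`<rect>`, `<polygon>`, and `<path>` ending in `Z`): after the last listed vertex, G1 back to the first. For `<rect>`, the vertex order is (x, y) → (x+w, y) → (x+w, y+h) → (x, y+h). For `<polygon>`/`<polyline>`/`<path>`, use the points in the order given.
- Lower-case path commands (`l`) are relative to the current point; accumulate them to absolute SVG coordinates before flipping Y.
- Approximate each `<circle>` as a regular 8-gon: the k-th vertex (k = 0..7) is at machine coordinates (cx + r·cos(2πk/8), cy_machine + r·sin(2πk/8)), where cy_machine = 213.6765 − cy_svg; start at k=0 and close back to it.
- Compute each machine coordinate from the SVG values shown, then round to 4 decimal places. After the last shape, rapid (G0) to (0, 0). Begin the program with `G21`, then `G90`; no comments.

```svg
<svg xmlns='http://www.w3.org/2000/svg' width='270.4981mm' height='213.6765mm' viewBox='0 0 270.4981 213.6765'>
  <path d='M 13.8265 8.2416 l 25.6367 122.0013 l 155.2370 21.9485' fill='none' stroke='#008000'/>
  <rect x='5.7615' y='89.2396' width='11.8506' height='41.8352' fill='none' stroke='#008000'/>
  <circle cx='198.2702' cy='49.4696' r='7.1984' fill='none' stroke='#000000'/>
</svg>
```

G21
G90
G0 X13.8265 Y205.4349
M3 S426
G01 X39.4632 Y83.4336 F1389
G01 X194.7002 Y61.4851 F1389
M5
G0 X5.7615 Y124.4369
M3 S426
G01 X17.6121 Y124.4369 F1389
G01 X17.6121 Y82.6017 F1389
G01 X5.7615 Y82.6017 F1389
G01 X5.7615 Y124.4369 F1389
M5
G0 X205.4686 Y164.2069
M3 S302
G01 X203.3602 Y169.2969 F4333
G01 X198.2702 Y171.4053 F4333
G01 X193.1802 Y169.2969 F4333
G01 X191.0718 Y164.2069 F4333
G01 X193.1802 Y159.1169 F4333
G01 X198.2702 Y157.0085 F4333
G01 X203.3602 Y159.1169 F4333
G01 X205.4686 Y164.2069 F4333
M5
G0 X0.0000 Y0.0000

Since the viewBox matches the mm dimensions, user units are millimetres directly. The only transform is the Y-flip y_m = 213.6765 − y_svg.

Shape 1 is a open polyline drawn with `<path>`. Its stroke #008000 means score at S426, F1389. After flipping Y the toolpath is (13.8265,205.4349) → (39.4632,83.4336) → (194.7002,61.4851).

Shape 2 is a rectangle drawn with `<rect>`. Its stroke #008000 means score at S426, F1389. After flipping Y the toolpath is (5.7615,124.4369) → (17.6121,124.4369) → (17.6121,82.6017) → (5.7615,82.6017) → (5.7615,124.4369), returning to the start.

Shape 3 is a circle drawn with `<circle>`. Its stroke #000000 means engrave at S302, F4333. After flipping Y the toolpath is (205.4686,164.2069) → (203.3602,169.2969) → (198.2702,171.4053) → (193.1802,169.2969) → (191.0718,164.2069) → (193.1802,159.1169) → (198.2702,157.0085) → (203.3602,159.1169) → (205.4686,164.2069), returning to the start.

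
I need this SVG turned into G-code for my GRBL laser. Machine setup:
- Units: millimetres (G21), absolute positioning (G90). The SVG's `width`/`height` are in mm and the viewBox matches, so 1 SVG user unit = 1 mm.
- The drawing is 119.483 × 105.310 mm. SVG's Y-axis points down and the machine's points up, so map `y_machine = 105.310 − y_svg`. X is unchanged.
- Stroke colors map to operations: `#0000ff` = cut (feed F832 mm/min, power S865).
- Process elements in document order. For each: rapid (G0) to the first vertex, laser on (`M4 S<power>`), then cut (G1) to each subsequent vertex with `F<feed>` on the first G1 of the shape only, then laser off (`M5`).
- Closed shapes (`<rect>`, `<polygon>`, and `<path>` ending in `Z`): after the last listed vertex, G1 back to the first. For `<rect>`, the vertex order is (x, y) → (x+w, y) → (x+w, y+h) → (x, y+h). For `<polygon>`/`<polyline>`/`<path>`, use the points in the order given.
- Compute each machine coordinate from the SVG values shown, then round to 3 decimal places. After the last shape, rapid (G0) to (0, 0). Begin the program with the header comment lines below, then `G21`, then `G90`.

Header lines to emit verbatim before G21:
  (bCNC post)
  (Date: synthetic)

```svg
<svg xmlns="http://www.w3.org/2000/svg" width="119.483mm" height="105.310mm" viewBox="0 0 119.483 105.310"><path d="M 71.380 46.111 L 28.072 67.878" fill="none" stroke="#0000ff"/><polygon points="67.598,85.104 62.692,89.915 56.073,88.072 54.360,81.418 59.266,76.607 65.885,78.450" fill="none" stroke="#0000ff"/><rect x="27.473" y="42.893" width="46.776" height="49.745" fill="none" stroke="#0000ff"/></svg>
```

(bCNC post)
(Date: synthetic)
G21
G90
G0 X71.380 Y59.199
M4 S865
G1 X28.072 Y37.432 F832
M5
G0 X67.598 Y20.206
M4 S865
G1 X62.692 Y15.395 F832
G1 X56.073 Y17.238
G1 X54.360 Y23.892
G1 X59.266 Y28.703
G1 X65.885 Y26.860
G1 X67.598 Y20.206
M5
G0 X27.473 Y62.417
M4 S865
G1 X74.249 Y62.417 F832
G1 X74.249 Y12.672
G1 X27.473 Y12.672
G1 X27.473 Y62.417
M5
G0 X0.000 Y0.000

1 u = 1 mm; y_m = 105.310 − y.

[1] `<path>` line segment, #0000ff→cut S865 F832: (71.380,59.199) → (28.072,37.432)

[2] `<polygon>` regular polygon, #0000ff→cut S865 F832: (67.598,20.206) → (62.692,15.395) → (56.073,17.238) → (54.360,23.892) → (59.266,28.703) → (65.885,26.860) → (67.598,20.206) (closed)

[3] `<rect>` rectangle, #0000ff→cut S865 F832: (27.473,62.417) → (74.249,62.417) → (74.249,12.672) → (27.473,12.672) → (27.473,62.417) (closed)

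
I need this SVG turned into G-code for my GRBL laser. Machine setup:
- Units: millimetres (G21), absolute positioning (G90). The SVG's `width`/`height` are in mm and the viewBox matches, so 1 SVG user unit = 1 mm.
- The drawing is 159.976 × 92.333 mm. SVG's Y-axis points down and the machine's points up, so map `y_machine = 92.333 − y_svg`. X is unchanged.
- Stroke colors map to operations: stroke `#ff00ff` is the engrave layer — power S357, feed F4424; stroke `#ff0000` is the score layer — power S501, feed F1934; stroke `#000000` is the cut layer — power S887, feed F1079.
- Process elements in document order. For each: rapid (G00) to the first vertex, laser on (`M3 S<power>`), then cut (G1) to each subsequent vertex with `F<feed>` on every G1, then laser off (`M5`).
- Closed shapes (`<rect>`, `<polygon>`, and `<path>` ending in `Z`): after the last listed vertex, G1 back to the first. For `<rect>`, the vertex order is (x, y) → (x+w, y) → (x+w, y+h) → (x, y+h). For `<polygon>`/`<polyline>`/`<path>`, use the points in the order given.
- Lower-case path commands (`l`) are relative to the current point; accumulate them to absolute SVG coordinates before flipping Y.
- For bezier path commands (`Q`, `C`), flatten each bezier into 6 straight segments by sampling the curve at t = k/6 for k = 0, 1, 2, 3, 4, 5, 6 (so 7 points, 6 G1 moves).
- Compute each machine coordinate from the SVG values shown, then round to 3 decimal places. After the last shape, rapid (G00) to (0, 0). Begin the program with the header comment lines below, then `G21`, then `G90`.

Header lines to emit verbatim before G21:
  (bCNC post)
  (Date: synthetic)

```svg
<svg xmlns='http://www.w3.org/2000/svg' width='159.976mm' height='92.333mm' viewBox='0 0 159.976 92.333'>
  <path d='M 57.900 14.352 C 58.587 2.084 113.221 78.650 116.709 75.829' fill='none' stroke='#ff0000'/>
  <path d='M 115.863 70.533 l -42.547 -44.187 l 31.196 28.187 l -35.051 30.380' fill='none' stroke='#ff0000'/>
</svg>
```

(bCNC post)
(Date: synthetic)
G21
G90
G00 X57.900 Y77.981
M3 S501
G1 X62.253 Y77.491 F1934
G1 X72.677 Y66.868 F1934
G1 X86.254 Y50.785 F1934
G1 X100.065 Y33.915 F1934
G1 X111.189 Y20.930 F1934
G1 X116.709 Y16.504 F1934
M5
G00 X115.863 Y21.800
M3 S501
G1 X73.316 Y65.987 F1934
G1 X104.512 Y37.800 F1934
G1 X69.461 Y7.420 F1934
M5
G00 X0.000 Y0.000

viewBox `0 0 159.976 92.333` with mm width/height → 1 unit = 1 mm. Flip: y_m = 92.333 − y_svg.

**Shape 1** — `<path>` cubic bezier, stroke `#ff0000` → score (S501, F1934). Control points (SVG): P0=(57.900,14.352), P1=(58.587,2.084), P2=(113.221,78.650), P3=(116.709,75.829); sampled at t=k/6. Machine vertices: (57.900,77.981) → (62.253,77.491) → (72.677,66.868) → (86.254,50.785) → (100.065,33.915) → (111.189,20.930) → (116.709,16.504). Open path.

**Shape 2** — `<path>` open polyline, stroke `#ff0000` → score (S501, F1934). Machine vertices: (115.863,21.800) → (73.316,65.987) → (104.512,37.800) → (69.461,7.420). Open path.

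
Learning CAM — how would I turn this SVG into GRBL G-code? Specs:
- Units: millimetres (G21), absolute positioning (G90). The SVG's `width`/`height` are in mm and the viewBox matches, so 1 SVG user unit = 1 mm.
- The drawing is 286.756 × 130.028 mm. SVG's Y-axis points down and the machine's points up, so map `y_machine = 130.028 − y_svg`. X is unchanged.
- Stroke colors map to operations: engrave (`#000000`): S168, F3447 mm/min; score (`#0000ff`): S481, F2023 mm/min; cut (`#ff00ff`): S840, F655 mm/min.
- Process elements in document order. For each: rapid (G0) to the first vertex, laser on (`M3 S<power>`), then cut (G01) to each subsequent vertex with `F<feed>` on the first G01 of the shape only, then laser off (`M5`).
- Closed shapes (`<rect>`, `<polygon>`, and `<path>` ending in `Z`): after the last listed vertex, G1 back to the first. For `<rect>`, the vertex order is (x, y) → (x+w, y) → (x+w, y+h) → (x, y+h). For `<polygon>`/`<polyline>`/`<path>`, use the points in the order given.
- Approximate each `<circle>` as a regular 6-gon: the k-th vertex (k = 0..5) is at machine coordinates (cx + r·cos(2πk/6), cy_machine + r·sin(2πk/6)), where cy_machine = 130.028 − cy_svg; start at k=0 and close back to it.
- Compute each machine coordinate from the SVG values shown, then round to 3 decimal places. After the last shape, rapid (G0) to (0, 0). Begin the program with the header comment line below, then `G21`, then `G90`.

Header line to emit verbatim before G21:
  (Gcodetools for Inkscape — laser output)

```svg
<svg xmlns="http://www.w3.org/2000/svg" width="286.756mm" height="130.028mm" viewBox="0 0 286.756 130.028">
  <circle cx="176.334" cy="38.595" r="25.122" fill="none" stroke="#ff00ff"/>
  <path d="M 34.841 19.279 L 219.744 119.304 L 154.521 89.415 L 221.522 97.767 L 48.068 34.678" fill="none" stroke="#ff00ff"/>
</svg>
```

viewBox `0 0 286.756 130.028` with mm width/height → 1 unit = 1 mm. Flip: y_m = 130.028 − y_svg.

**Shape 1** — `<circle>` circle, stroke `#ff00ff` → cut (S840, F655). Machine vertices: (201.456,91.433) → (188.895,113.189) → (163.773,113.189) → (151.212,91.433) → (163.773,69.677) → (188.895,69.677) → (201.456,91.433). Closed: final G1 returns to the first vertex.

**Shape 2** — `<path>` open polyline, stroke `#ff00ff` → cut (S840, F655). Machine vertices: (34.841,110.749) → (219.744,10.724) → (154.521,40.613) → (221.522,32.261) → (48.068,95.350). Open path.

(Gcodetools for Inkscape — laser output)
G21
G90
G0 X201.456 Y91.433
M3 S840
G01 X188.895 Y113.189 F655
G01 X163.773 Y113.189
G01 X151.212 Y91.433
G01 X163.773 Y69.677
G01 X188.895 Y69.677
G01 X201.456 Y91.433
M5
G0 X34.841 Y110.749
M3 S840
G01 X219.744 Y10.724 F655
G01 X154.521 Y40.613
G01 X221.522 Y32.261
G01 X48.068 Y95.350
M5
G0 X0.000 Y0.000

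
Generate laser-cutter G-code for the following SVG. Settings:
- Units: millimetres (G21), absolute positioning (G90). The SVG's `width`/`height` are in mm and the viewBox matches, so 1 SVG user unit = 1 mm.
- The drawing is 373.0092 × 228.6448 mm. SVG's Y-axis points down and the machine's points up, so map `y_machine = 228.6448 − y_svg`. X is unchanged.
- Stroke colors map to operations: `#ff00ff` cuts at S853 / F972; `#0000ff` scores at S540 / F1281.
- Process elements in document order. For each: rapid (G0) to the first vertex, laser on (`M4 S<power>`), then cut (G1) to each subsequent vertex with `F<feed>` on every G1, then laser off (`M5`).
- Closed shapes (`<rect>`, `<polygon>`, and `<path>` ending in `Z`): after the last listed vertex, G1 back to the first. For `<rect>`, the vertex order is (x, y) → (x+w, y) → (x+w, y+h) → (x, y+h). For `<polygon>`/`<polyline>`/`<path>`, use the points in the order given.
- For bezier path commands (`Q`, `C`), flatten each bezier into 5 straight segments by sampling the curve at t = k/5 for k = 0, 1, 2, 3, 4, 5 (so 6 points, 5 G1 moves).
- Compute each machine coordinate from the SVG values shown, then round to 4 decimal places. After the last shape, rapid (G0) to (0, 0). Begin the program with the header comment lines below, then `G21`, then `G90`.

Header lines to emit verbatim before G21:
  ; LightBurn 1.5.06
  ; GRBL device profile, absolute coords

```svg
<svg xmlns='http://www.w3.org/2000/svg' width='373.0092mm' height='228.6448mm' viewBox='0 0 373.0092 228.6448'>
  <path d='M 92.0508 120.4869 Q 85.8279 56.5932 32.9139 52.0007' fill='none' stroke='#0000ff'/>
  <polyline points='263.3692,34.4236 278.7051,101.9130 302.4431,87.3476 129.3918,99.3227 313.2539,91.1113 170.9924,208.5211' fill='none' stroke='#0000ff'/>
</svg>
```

; LightBurn 1.5.06
; GRBL device profile, absolute coords
G21
G90
G0 X92.0508 Y108.1579
M4 S540
G1 X87.6940 Y131.3433 F1281
G1 X79.6019 Y149.7847 F1281
G1 X67.7745 Y163.4819 F1281
G1 X52.2119 Y172.4351 F1281
G1 X32.9139 Y176.6441 F1281
M5
G0 X263.3692 Y194.2212
M4 S540
G1 X278.7051 Y126.7318 F1281
G1 X302.4431 Y141.2972 F1281
G1 X129.3918 Y129.3221 F1281
G1 X313.2539 Y137.5335 F1281
G1 X170.9924 Y20.1237 F1281
M5
G0 X0.0000 Y0.0000

viewBox `0 0 373.0092 228.6448` with mm width/height → 1 unit = 1 mm. Flip: y_m = 228.6448 − y_svg.

**Shape 1** — `<path>` quadratic bezier, stroke `#0000ff` → score (S540, F1281). Control points (SVG): P0=(92.0508,120.4869), P1=(85.8279,56.5932), P2=(32.9139,52.0007); sampled at t=k/5. Machine vertices: (92.0508,108.1579) → (87.6940,131.3433) → (79.6019,149.7847) → (67.7745,163.4819) → (52.2119,172.4351) → (32.9139,176.6441). Open path.

**Shape 2** — `<polyline>` open polyline, stroke `#0000ff` → score (S540, F1281). Machine vertices: (263.3692,194.2212) → (278.7051,126.7318) → (302.4431,141.2972) → (129.3918,129.3221) → (313.2539,137.5335) → (170.9924,20.1237). Open path.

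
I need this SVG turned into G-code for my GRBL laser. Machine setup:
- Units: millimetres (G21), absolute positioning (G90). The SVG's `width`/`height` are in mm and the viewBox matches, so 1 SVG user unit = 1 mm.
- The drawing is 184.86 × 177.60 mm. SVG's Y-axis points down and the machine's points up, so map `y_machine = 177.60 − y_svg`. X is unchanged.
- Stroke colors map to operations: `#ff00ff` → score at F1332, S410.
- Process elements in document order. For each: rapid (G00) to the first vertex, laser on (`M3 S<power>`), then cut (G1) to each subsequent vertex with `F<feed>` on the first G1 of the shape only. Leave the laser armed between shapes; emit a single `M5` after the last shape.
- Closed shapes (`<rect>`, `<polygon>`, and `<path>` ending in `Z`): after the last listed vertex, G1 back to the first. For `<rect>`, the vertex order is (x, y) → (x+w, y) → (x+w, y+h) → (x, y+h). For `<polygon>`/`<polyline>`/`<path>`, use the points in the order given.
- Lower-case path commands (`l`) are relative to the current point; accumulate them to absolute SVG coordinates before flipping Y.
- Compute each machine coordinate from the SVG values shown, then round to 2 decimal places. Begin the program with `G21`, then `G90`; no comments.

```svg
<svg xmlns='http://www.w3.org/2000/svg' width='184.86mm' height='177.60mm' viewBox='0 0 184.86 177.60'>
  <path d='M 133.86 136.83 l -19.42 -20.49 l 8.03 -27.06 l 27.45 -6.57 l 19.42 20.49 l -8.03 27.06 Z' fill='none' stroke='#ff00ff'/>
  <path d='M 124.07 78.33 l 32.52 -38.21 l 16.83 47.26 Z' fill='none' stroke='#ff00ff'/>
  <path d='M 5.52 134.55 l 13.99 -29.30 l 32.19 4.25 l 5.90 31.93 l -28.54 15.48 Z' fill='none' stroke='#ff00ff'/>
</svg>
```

viewBox `0 0 184.86 177.60` with mm width/height → 1 unit = 1 mm. Flip: y_m = 177.60 − y_svg.

**Shape 1** — `<path>` regular polygon, stroke `#ff00ff` → score (S410, F1332). Machine vertices: (133.86,40.77) → (114.44,61.26) → (122.47,88.32) → (149.92,94.89) → (169.34,74.40) → (161.31,47.34) → (133.86,40.77). Closed: final G1 returns to the first vertex.

**Shape 2** — `<path>` regular polygon, stroke `#ff00ff` → score (S410, F1332). Machine vertices: (124.07,99.27) → (156.59,137.48) → (173.42,90.22) → (124.07,99.27). Closed: final G1 returns to the first vertex.

**Shape 3** — `<path>` regular polygon, stroke `#ff00ff` → score (S410, F1332). Machine vertices: (5.52,43.05) → (19.51,72.35) → (51.70,68.10) → (57.60,36.17) → (29.06,20.69) → (5.52,43.05). Closed: final G1 returns to the first vertex.

G21
G90
G00 X133.86 Y40.77
M3 S410
G1 X114.44 Y61.26 F1332
G1 X122.47 Y88.32
G1 X149.92 Y94.89
G1 X169.34 Y74.40
G1 X161.31 Y47.34
G1 X133.86 Y40.77
G00 X124.07 Y99.27
M3 S410
G1 X156.59 Y137.48 F1332
G1 X173.42 Y90.22
G1 X124.07 Y99.27
G00 X5.52 Y43.05
M3 S410
G1 X19.51 Y72.35 F1332
G1 X51.70 Y68.10
G1 X57.60 Y36.17
G1 X29.06 Y20.69
G1 X5.52 Y43.05
M5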